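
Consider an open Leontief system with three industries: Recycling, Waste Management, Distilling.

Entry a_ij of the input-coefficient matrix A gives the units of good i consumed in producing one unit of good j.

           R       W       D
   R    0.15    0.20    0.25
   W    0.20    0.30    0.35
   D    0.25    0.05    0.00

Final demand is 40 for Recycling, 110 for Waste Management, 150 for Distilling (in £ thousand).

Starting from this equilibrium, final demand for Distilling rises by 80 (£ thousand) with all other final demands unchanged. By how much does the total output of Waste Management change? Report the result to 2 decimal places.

I − A =
  [   0.85    -0.20    -0.25]
  [  -0.20     0.70    -0.35]
  [  -0.25    -0.05     1.00]
Cofactors of I−A, C_ij = (−1)^(i+j)·(minor ij) (rows/columns in the sector order above):
  C_11 = (0.70)(1.00) − (-0.35)(-0.05) = 0.6825
  C_12 = −[(-0.20)(1.00) − (-0.35)(-0.25)] = 0.2875
  C_13 = (-0.20)(-0.05) − (0.70)(-0.25) = 0.1850
  C_21 = −[(-0.20)(1.00) − (-0.25)(-0.05)] = 0.2125
  C_22 = (0.85)(1.00) − (-0.25)(-0.25) = 0.7875
  C_23 = −[(0.85)(-0.05) − (-0.20)(-0.25)] = 0.0925
  C_31 = (-0.20)(-0.35) − (-0.25)(0.70) = 0.2450
  C_32 = −[(0.85)(-0.35) − (-0.25)(-0.20)] = 0.3475
  C_33 = (0.85)(0.70) − (-0.20)(-0.20) = 0.5550
det(I−A) = Σ_j (I−A)_1j·C_1j = (0.85)(0.6825) + (-0.20)(0.2875) + (-0.25)(0.1850) = 0.476375
adj(I−A) = Cᵀ =
  [ 0.6825   0.2125   0.2450]
  [ 0.2875   0.7875   0.3475]
  [ 0.1850   0.0925   0.5550]
(I − A)⁻¹ = adj(I−A) / det(I−A) ≈
  [   1.4327     0.4461     0.5143]
  [   0.6035     1.6531     0.7295]
  [   0.3883     0.1942     1.1650]
Δx = (I − A)⁻¹ Δd with Δd having +80 in the Distilling component and 0 elsewhere.
So Δx_W = L_WD · (+80), where L_WD = adj(I−A)_WD / det(I−A) = 0.3475 / 0.476375.
Δx_W = 0.3475 × (+80) / 0.476375 = 27.80 / 0.476375 ≈ 58.36.

Δx_W = 58.36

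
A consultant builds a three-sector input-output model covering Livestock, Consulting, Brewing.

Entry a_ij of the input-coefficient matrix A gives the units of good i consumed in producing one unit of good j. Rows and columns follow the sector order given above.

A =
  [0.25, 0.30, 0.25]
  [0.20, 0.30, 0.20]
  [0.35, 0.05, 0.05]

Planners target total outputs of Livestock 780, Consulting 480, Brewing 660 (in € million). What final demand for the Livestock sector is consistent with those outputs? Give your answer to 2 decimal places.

d_L = 276.00

I − A =
  [   0.75    -0.30    -0.25]
  [  -0.20     0.70    -0.20]
  [  -0.35    -0.05     0.95]
d = (I − A) x:
  d_L = (+0.75)·780 + (-0.30)·480 + (-0.25)·660 = 276.00
  d_C = (-0.20)·780 + (+0.70)·480 + (-0.20)·660 = 48.00
  d_B = (-0.35)·780 + (-0.05)·480 + (+0.95)·660 = 330.00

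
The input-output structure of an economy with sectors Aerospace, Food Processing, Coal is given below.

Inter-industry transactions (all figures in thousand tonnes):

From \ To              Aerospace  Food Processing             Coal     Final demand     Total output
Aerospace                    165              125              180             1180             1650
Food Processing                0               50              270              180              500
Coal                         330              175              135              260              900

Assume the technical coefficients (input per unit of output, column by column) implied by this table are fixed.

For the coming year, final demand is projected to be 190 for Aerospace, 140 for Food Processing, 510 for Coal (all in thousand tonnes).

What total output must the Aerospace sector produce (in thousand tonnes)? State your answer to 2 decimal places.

Technical coefficients a_ij = z_ij / X_j:
  a_AA = 165/1650 = 0.10, a_FA = 0/1650 = 0.00, a_CA = 330/1650 = 0.20
  a_AF = 125/500 = 0.25, a_FF = 50/500 = 0.10, a_CF = 175/500 = 0.35
  a_AC = 180/900 = 0.20, a_FC = 270/900 = 0.30, a_CC = 135/900 = 0.15
I − A =
  [   0.90    -0.25    -0.20]
  [   0.00     0.90    -0.30]
  [  -0.20    -0.35     0.85]
Cofactors of I−A, C_ij = (−1)^(i+j)·(minor ij) (rows/columns in the sector order above):
  C_11 = (0.90)(0.85) − (-0.30)(-0.35) = 0.6600
  C_12 = −[(0.00)(0.85) − (-0.30)(-0.20)] = 0.0600
  C_13 = (0.00)(-0.35) − (0.90)(-0.20) = 0.1800
  C_21 = −[(-0.25)(0.85) − (-0.20)(-0.35)] = 0.2825
  C_22 = (0.90)(0.85) − (-0.20)(-0.20) = 0.7250
  C_23 = −[(0.90)(-0.35) − (-0.25)(-0.20)] = 0.3650
  C_31 = (-0.25)(-0.30) − (-0.20)(0.90) = 0.2550
  C_32 = −[(0.90)(-0.30) − (-0.20)(0.00)] = 0.2700
  C_33 = (0.90)(0.90) − (-0.25)(0.00) = 0.8100
det(I−A) = Σ_j (I−A)_1j·C_1j = (0.90)(0.6600) + (-0.25)(0.0600) + (-0.20)(0.1800) = 0.5430
adj(I−A) = Cᵀ =
  [ 0.6600   0.2825   0.2550]
  [ 0.0600   0.7250   0.2700]
  [ 0.1800   0.3650   0.8100]
(I − A)⁻¹ = adj(I−A) / det(I−A) ≈
  [   1.2155     0.5203     0.4696]
  [   0.1105     1.3352     0.4972]
  [   0.3315     0.6722     1.4917]
x = (I − A)⁻¹ d = adj(I−A)·d / det(I−A), with det(I−A) = 0.5430:
  x_A = (0.6600·190 + 0.2825·140 + 0.2550·510) / 0.5430 = 295.00 / 0.5430 ≈ 543.28
  x_F = (0.0600·190 + 0.7250·140 + 0.2700·510) / 0.5430 = 250.60 / 0.5430 ≈ 461.51
  x_C = (0.1800·190 + 0.3650·140 + 0.8100·510) / 0.5430 = 498.40 / 0.5430 ≈ 917.86

x_A = 543.28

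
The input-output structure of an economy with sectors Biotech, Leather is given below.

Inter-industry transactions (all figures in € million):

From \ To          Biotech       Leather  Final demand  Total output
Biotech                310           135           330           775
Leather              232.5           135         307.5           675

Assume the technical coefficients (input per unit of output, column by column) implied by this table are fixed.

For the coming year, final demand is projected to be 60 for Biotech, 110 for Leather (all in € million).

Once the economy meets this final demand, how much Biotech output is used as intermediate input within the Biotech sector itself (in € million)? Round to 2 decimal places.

Technical coefficients a_ij = z_ij / X_j:
  a_BB = 310/775 = 0.40, a_LB = 232.5/775 = 0.30
  a_BL = 135/675 = 0.20, a_LL = 135/675 = 0.20
I − A =
  [   0.60    -0.20]
  [  -0.30     0.80]
det(I−A) = (0.60)(0.80) − (-0.20)(-0.30) = 0.4200
adj(I−A) = [[0.80, 0.20], [0.30, 0.60]]
(I − A)⁻¹ = adj(I−A) / det(I−A) ≈
  [   1.9048     0.4762]
  [   0.7143     1.4286]
First solve x = (I − A)⁻¹ d = adj(I−A)·d / det(I−A); in particular x_B = (0.80·60 + 0.20·110) / 0.4200 = 70.00 / 0.4200 ≈ 166.6667.
Intermediate flow from B to B: z_BB = a_BB · x_B = 0.40 × 70.00 / 0.4200 = 28.00 / 0.4200 ≈ 66.67.

z_BB = 66.67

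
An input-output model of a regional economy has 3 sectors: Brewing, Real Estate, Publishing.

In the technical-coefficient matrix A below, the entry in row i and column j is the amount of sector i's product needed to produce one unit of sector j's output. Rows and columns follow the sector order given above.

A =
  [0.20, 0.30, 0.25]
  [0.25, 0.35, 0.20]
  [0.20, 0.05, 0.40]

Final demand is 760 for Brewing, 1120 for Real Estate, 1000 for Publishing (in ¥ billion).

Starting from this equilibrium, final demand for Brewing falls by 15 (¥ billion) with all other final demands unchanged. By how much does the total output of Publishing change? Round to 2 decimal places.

Δx_P = -10.11

I − A =
  [   0.80    -0.30    -0.25]
  [  -0.25     0.65    -0.20]
  [  -0.20    -0.05     0.60]
Cofactors of I−A, C_ij = (−1)^(i+j)·(minor ij) (rows/columns in the sector order above):
  C_11 = (0.65)(0.60) − (-0.20)(-0.05) = 0.3800
  C_12 = −[(-0.25)(0.60) − (-0.20)(-0.20)] = 0.1900
  C_13 = (-0.25)(-0.05) − (0.65)(-0.20) = 0.1425
  C_21 = −[(-0.30)(0.60) − (-0.25)(-0.05)] = 0.1925
  C_22 = (0.80)(0.60) − (-0.25)(-0.20) = 0.4300
  C_23 = −[(0.80)(-0.05) − (-0.30)(-0.20)] = 0.1000
  C_31 = (-0.30)(-0.20) − (-0.25)(0.65) = 0.2225
  C_32 = −[(0.80)(-0.20) − (-0.25)(-0.25)] = 0.2225
  C_33 = (0.80)(0.65) − (-0.30)(-0.25) = 0.4450
det(I−A) = Σ_j (I−A)_1j·C_1j = (0.80)(0.3800) + (-0.30)(0.1900) + (-0.25)(0.1425) = 0.211375
adj(I−A) = Cᵀ =
  [ 0.3800   0.1925   0.2225]
  [ 0.1900   0.4300   0.2225]
  [ 0.1425   0.1000   0.4450]
(I − A)⁻¹ = adj(I−A) / det(I−A) ≈
  [   1.7978     0.9107     1.0526]
  [   0.8989     2.0343     1.0526]
  [   0.6742     0.4731     2.1053]
Δx = (I − A)⁻¹ Δd with Δd having -15 in the Brewing component and 0 elsewhere.
So Δx_P = L_PB · (-15), where L_PB = adj(I−A)_PB / det(I−A) = 0.1425 / 0.211375.
Δx_P = 0.1425 × (-15) / 0.211375 = -2.1375 / 0.211375 ≈ -10.11.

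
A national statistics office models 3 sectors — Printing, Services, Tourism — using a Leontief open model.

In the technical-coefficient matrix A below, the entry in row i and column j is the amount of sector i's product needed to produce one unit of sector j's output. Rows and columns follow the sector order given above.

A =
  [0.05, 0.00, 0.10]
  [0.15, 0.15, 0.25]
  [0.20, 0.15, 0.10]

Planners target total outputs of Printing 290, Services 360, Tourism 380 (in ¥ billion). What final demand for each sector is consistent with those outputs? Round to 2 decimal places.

d_1 = 237.50, d_2 = 167.50, d_3 = 230.00

I − A =
  [   0.95     0.00    -0.10]
  [  -0.15     0.85    -0.25]
  [  -0.20    -0.15     0.90]
d = (I − A) x:
  d_1 = (+0.95)·290 + (+0.00)·360 + (-0.10)·380 = 237.50
  d_2 = (-0.15)·290 + (+0.85)·360 + (-0.25)·380 = 167.50
  d_3 = (-0.20)·290 + (-0.15)·360 + (+0.90)·380 = 230.00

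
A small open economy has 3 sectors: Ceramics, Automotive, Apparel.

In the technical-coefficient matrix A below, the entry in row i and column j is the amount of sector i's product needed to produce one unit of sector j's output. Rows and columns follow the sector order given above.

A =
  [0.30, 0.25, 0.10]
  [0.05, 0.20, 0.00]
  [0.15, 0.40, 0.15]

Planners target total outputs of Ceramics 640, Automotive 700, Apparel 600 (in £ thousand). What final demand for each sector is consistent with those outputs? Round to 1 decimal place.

d_1 = 213.0, d_2 = 528.0, d_3 = 134.0

I − A =
  [   0.70    -0.25    -0.10]
  [  -0.05     0.80     0.00]
  [  -0.15    -0.40     0.85]
d = (I − A) x:
  d_1 = (+0.70)·640 + (-0.25)·700 + (-0.10)·600 = 213.0
  d_2 = (-0.05)·640 + (+0.80)·700 + (+0.00)·600 = 528.0
  d_3 = (-0.15)·640 + (-0.40)·700 + (+0.85)·600 = 134.0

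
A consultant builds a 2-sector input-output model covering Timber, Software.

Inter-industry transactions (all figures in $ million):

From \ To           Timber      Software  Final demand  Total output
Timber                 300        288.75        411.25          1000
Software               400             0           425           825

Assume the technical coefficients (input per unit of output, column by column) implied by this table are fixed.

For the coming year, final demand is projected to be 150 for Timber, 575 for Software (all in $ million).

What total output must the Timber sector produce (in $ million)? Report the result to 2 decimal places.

Technical coefficients a_ij = z_ij / X_j:
  a_TT = 300/1000 = 0.30, a_ST = 400/1000 = 0.40
  a_TS = 288.75/825 = 0.35, a_SS = 0/825 = 0.00
I − A =
  [   0.70    -0.35]
  [  -0.40     1.00]
det(I−A) = (0.70)(1.00) − (-0.35)(-0.40) = 0.5600
adj(I−A) = [[1.00, 0.35], [0.40, 0.70]]
(I − A)⁻¹ = adj(I−A) / det(I−A) ≈
  [   1.7857     0.6250]
  [   0.7143     1.2500]
x = (I − A)⁻¹ d = adj(I−A)·d / det(I−A), with det(I−A) = 0.5600:
  x_T = (1.00·150 + 0.35·575) / 0.5600 = 351.25 / 0.5600 ≈ 627.23
  x_S = (0.40·150 + 0.70·575) / 0.5600 = 462.50 / 0.5600 ≈ 825.89

x_T = 627.23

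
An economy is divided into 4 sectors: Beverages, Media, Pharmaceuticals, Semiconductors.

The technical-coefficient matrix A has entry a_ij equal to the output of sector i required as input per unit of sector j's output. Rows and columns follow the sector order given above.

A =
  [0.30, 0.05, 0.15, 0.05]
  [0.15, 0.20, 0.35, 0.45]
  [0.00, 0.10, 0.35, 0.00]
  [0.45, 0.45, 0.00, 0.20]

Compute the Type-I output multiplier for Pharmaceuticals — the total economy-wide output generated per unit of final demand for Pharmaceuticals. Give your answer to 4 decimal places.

m_3 = 5.1312

I − A =
  [   0.70    -0.05    -0.15    -0.05]
  [  -0.15     0.80    -0.35    -0.45]
  [   0.00    -0.10     0.65     0.00]
  [  -0.45    -0.45     0.00     0.80]
Compute the cofactors C_ij = (−1)^(i+j)·(3×3 minor ij) of I−A; the adjugate is their transpose:
adj(I−A) = Cᵀ =
  [ 0.256375   0.052625   0.087500   0.045625]
  [ 0.209625   0.349375   0.236500   0.209625]
  [ 0.032250   0.053750   0.268750   0.032250]
  [ 0.262125   0.226125   0.182250   0.332375]
det(I−A) = Σ_j (I−A)_1j·C_1j = (0.70)(0.256375) + (-0.05)(0.209625) + (-0.15)(0.032250) + (-0.05)(0.262125) = 0.1510375
(I − A)⁻¹ = adj(I−A) / det(I−A) ≈
  [   1.69743     0.34842     0.57933     0.30208]
  [   1.38790     2.31317     1.56584     1.38790]
  [   0.21352     0.35587     1.77936     0.21352]
  [   1.73550     1.49714     1.20665     2.20061]
The output multiplier for sector j is the column-j sum of the Leontief inverse (I − A)⁻¹ = adj(I−A) / det(I−A).
Column 3 of adj(I−A): (0.087500, 0.236500, 0.268750, 0.182250); det(I−A) = 0.1510375.
m_3 = (0.087500 + 0.236500 + 0.268750 + 0.182250) / 0.1510375 = 0.775 / 0.1510375 ≈ 5.1312.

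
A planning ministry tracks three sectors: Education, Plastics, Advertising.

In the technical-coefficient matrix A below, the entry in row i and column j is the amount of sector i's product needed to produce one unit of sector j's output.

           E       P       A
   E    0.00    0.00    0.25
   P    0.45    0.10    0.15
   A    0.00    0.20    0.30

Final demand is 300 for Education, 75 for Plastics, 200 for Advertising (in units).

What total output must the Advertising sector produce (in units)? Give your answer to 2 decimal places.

x_A = 384.42

I − A =
  [   1.00     0.00    -0.25]
  [  -0.45     0.90    -0.15]
  [   0.00    -0.20     0.70]
Cofactors of I−A, C_ij = (−1)^(i+j)·(minor ij) (rows/columns in the sector order above):
  C_11 = (0.90)(0.70) − (-0.15)(-0.20) = 0.6000
  C_12 = −[(-0.45)(0.70) − (-0.15)(0.00)] = 0.3150
  C_13 = (-0.45)(-0.20) − (0.90)(0.00) = 0.0900
  C_21 = −[(0.00)(0.70) − (-0.25)(-0.20)] = 0.0500
  C_22 = (1.00)(0.70) − (-0.25)(0.00) = 0.7000
  C_23 = −[(1.00)(-0.20) − (0.00)(0.00)] = 0.2000
  C_31 = (0.00)(-0.15) − (-0.25)(0.90) = 0.2250
  C_32 = −[(1.00)(-0.15) − (-0.25)(-0.45)] = 0.2625
  C_33 = (1.00)(0.90) − (0.00)(-0.45) = 0.9000
det(I−A) = Σ_j (I−A)_1j·C_1j = (1.00)(0.6000) + (0.00)(0.3150) + (-0.25)(0.0900) = 0.5775
adj(I−A) = Cᵀ =
  [ 0.6000   0.0500   0.2250]
  [ 0.3150   0.7000   0.2625]
  [ 0.0900   0.2000   0.9000]
(I − A)⁻¹ = adj(I−A) / det(I−A) ≈
  [   1.0390     0.0866     0.3896]
  [   0.5455     1.2121     0.4545]
  [   0.1558     0.3463     1.5584]
x = (I − A)⁻¹ d = adj(I−A)·d / det(I−A), with det(I−A) = 0.5775:
  x_E = (0.6000·300 + 0.0500·75 + 0.2250·200) / 0.5775 = 228.75 / 0.5775 ≈ 396.10
  x_P = (0.3150·300 + 0.7000·75 + 0.2625·200) / 0.5775 = 199.50 / 0.5775 ≈ 345.45
  x_A = (0.0900·300 + 0.2000·75 + 0.9000·200) / 0.5775 = 222.00 / 0.5775 ≈ 384.42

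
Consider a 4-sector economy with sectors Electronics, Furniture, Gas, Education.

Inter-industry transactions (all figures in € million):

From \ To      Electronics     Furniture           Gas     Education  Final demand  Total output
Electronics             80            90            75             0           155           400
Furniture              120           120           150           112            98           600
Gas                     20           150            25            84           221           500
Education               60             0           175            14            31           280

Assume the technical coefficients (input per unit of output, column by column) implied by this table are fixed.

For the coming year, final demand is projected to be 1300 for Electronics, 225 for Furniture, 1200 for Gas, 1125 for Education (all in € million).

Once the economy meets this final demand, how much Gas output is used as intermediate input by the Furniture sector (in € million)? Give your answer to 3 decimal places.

Technical coefficients a_ij = z_ij / X_j:
  a_11 = 80/400 = 0.20, a_21 = 120/400 = 0.30, a_31 = 20/400 = 0.05, a_41 = 60/400 = 0.15
  a_12 = 90/600 = 0.15, a_22 = 120/600 = 0.20, a_32 = 150/600 = 0.25, a_42 = 0/600 = 0.00
  a_13 = 75/500 = 0.15, a_23 = 150/500 = 0.30, a_33 = 25/500 = 0.05, a_43 = 175/500 = 0.35
  a_14 = 0/280 = 0.00, a_24 = 112/280 = 0.40, a_34 = 84/280 = 0.30, a_44 = 14/280 = 0.05
I − A =
  [   0.80    -0.15    -0.15     0.00]
  [  -0.30     0.80    -0.30    -0.40]
  [  -0.05    -0.25     0.95    -0.30]
  [  -0.15     0.00    -0.35     0.95]
Compute the cofactors C_ij = (−1)^(i+j)·(3×3 minor ij) of I−A; the adjugate is their transpose:
adj(I−A) = Cᵀ =
  [ 0.531750   0.155250   0.177750   0.121500]
  [ 0.331000   0.624125   0.391750   0.386500]
  [ 0.160250   0.203875   0.556250   0.261500]
  [ 0.143000   0.099625   0.233000   0.485750]
det(I−A) = Σ_j (I−A)_1j·C_1j = (0.80)(0.531750) + (-0.15)(0.331000) + (-0.15)(0.160250) + (0.00)(0.143000) = 0.3517125
(I − A)⁻¹ = adj(I−A) / det(I−A) ≈
  [   1.5119     0.4414     0.5054     0.3455]
  [   0.9411     1.7745     1.1138     1.0989]
  [   0.4556     0.5797     1.5815     0.7435]
  [   0.4066     0.2833     0.6625     1.3811]
First solve x = (I − A)⁻¹ d = adj(I−A)·d / det(I−A); in particular x_2 = (0.331000·1300 + 0.624125·225 + 0.391750·1200 + 0.386500·1125) / 0.3517125 = 1475.640625 / 0.3517125 ≈ 4195.58766.
Intermediate flow from 3 to 2: z_32 = a_32 · x_2 = 0.25 × 1475.640625 / 0.3517125 = 368.91015625 / 0.3517125 ≈ 1048.897.

z_32 = 1048.897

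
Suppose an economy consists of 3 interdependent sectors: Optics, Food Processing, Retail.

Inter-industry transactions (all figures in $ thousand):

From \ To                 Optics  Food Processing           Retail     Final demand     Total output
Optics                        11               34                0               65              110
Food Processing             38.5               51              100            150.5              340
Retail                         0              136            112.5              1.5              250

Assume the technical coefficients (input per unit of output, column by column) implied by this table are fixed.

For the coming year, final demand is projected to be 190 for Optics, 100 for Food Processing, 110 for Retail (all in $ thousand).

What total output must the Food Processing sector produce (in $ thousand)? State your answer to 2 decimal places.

Technical coefficients a_ij = z_ij / X_j:
  a_OO = 11/110 = 0.10, a_FO = 38.5/110 = 0.35, a_RO = 0/110 = 0.00
  a_OF = 34/340 = 0.10, a_FF = 51/340 = 0.15, a_RF = 136/340 = 0.40
  a_OR = 0/250 = 0.00, a_FR = 100/250 = 0.40, a_RR = 112.5/250 = 0.45
I − A =
  [   0.90    -0.10     0.00]
  [  -0.35     0.85    -0.40]
  [   0.00    -0.40     0.55]
Cofactors of I−A, C_ij = (−1)^(i+j)·(minor ij) (rows/columns in the sector order above):
  C_11 = (0.85)(0.55) − (-0.40)(-0.40) = 0.3075
  C_12 = −[(-0.35)(0.55) − (-0.40)(0.00)] = 0.1925
  C_13 = (-0.35)(-0.40) − (0.85)(0.00) = 0.1400
  C_21 = −[(-0.10)(0.55) − (0.00)(-0.40)] = 0.0550
  C_22 = (0.90)(0.55) − (0.00)(0.00) = 0.4950
  C_23 = −[(0.90)(-0.40) − (-0.10)(0.00)] = 0.3600
  C_31 = (-0.10)(-0.40) − (0.00)(0.85) = 0.0400
  C_32 = −[(0.90)(-0.40) − (0.00)(-0.35)] = 0.3600
  C_33 = (0.90)(0.85) − (-0.10)(-0.35) = 0.7300
det(I−A) = Σ_j (I−A)_1j·C_1j = (0.90)(0.3075) + (-0.10)(0.1925) + (0.00)(0.1400) = 0.2575
adj(I−A) = Cᵀ =
  [ 0.3075   0.0550   0.0400]
  [ 0.1925   0.4950   0.3600]
  [ 0.1400   0.3600   0.7300]
(I − A)⁻¹ = adj(I−A) / det(I−A) ≈
  [   1.1942     0.2136     0.1553]
  [   0.7476     1.9223     1.3981]
  [   0.5437     1.3981     2.8350]
x = (I − A)⁻¹ d = adj(I−A)·d / det(I−A), with det(I−A) = 0.2575:
  x_O = (0.3075·190 + 0.0550·100 + 0.0400·110) / 0.2575 = 68.325 / 0.2575 ≈ 265.34
  x_F = (0.1925·190 + 0.4950·100 + 0.3600·110) / 0.2575 = 125.675 / 0.2575 ≈ 488.06
  x_R = (0.1400·190 + 0.3600·100 + 0.7300·110) / 0.2575 = 142.90 / 0.2575 ≈ 554.95

x_F = 488.06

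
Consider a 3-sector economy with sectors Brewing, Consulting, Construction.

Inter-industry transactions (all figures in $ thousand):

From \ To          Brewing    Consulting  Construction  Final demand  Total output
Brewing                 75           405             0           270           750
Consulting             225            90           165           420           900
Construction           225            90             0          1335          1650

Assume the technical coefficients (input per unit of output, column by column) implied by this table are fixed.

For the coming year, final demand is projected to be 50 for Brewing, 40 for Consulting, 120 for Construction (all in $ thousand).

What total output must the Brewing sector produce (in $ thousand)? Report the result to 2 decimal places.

Technical coefficients a_ij = z_ij / X_j:
  a_11 = 75/750 = 0.10, a_21 = 225/750 = 0.30, a_31 = 225/750 = 0.30
  a_12 = 405/900 = 0.45, a_22 = 90/900 = 0.10, a_32 = 90/900 = 0.10
  a_13 = 0/1650 = 0.00, a_23 = 165/1650 = 0.10, a_33 = 0/1650 = 0.00
I − A =
  [   0.90    -0.45     0.00]
  [  -0.30     0.90    -0.10]
  [  -0.30    -0.10     1.00]
Cofactors of I−A, C_ij = (−1)^(i+j)·(minor ij) (rows/columns in the sector order above):
  C_11 = (0.90)(1.00) − (-0.10)(-0.10) = 0.8900
  C_12 = −[(-0.30)(1.00) − (-0.10)(-0.30)] = 0.3300
  C_13 = (-0.30)(-0.10) − (0.90)(-0.30) = 0.3000
  C_21 = −[(-0.45)(1.00) − (0.00)(-0.10)] = 0.4500
  C_22 = (0.90)(1.00) − (0.00)(-0.30) = 0.9000
  C_23 = −[(0.90)(-0.10) − (-0.45)(-0.30)] = 0.2250
  C_31 = (-0.45)(-0.10) − (0.00)(0.90) = 0.0450
  C_32 = −[(0.90)(-0.10) − (0.00)(-0.30)] = 0.0900
  C_33 = (0.90)(0.90) − (-0.45)(-0.30) = 0.6750
det(I−A) = Σ_j (I−A)_1j·C_1j = (0.90)(0.8900) + (-0.45)(0.3300) + (0.00)(0.3000) = 0.6525
adj(I−A) = Cᵀ =
  [ 0.8900   0.4500   0.0450]
  [ 0.3300   0.9000   0.0900]
  [ 0.3000   0.2250   0.6750]
(I − A)⁻¹ = adj(I−A) / det(I−A) ≈
  [   1.3640     0.6897     0.0690]
  [   0.5057     1.3793     0.1379]
  [   0.4598     0.3448     1.0345]
x = (I − A)⁻¹ d = adj(I−A)·d / det(I−A), with det(I−A) = 0.6525:
  x_1 = (0.8900·50 + 0.4500·40 + 0.0450·120) / 0.6525 = 67.90 / 0.6525 ≈ 104.06
  x_2 = (0.3300·50 + 0.9000·40 + 0.0900·120) / 0.6525 = 63.30 / 0.6525 ≈ 97.01
  x_3 = (0.3000·50 + 0.2250·40 + 0.6750·120) / 0.6525 = 105.00 / 0.6525 ≈ 160.92

x_1 = 104.06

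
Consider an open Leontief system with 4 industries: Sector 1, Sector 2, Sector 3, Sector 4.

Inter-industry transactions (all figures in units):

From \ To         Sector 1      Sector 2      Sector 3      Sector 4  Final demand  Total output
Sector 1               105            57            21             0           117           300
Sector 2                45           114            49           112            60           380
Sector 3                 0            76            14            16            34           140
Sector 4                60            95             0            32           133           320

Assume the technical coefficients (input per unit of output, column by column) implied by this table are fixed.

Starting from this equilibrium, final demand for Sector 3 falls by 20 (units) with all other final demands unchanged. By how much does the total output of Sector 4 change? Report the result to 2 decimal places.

Δx_4 = -7.90

Technical coefficients a_ij = z_ij / X_j:
  a_11 = 105/300 = 0.35, a_21 = 45/300 = 0.15, a_31 = 0/300 = 0.00, a_41 = 60/300 = 0.20
  a_12 = 57/380 = 0.15, a_22 = 114/380 = 0.30, a_32 = 76/380 = 0.20, a_42 = 95/380 = 0.25
  a_13 = 21/140 = 0.15, a_23 = 49/140 = 0.35, a_33 = 14/140 = 0.10, a_43 = 0/140 = 0.00
  a_14 = 0/320 = 0.00, a_24 = 112/320 = 0.35, a_34 = 16/320 = 0.05, a_44 = 32/320 = 0.10
I − A =
  [   0.65    -0.15    -0.15     0.00]
  [  -0.15     0.70    -0.35    -0.35]
  [   0.00    -0.20     0.90    -0.05]
  [  -0.20    -0.25     0.00     0.90]
Compute the cofactors C_ij = (−1)^(i+j)·(3×3 minor ij) of I−A; the adjugate is their transpose:
adj(I−A) = Cᵀ =
  [ 0.420875   0.150375   0.128625   0.065625]
  [ 0.188000   0.525000   0.235500   0.217250]
  [ 0.049875   0.126625   0.321875   0.067125]
  [ 0.145750   0.179250   0.094000   0.339250]
det(I−A) = Σ_j (I−A)_1j·C_1j = (0.65)(0.420875) + (-0.15)(0.188000) + (-0.15)(0.049875) + (0.00)(0.145750) = 0.2378875
(I − A)⁻¹ = adj(I−A) / det(I−A) ≈
  [   1.7692     0.6321     0.5407     0.2759]
  [   0.7903     2.2069     0.9900     0.9132]
  [   0.2097     0.5323     1.3531     0.2822]
  [   0.6127     0.7535     0.3951     1.4261]
Δx = (I − A)⁻¹ Δd with Δd having -20 in the Sector 3 component and 0 elsewhere.
So Δx_4 = L_43 · (-20), where L_43 = adj(I−A)_43 / det(I−A) = 0.094000 / 0.2378875.
Δx_4 = 0.094000 × (-20) / 0.2378875 = -1.88 / 0.2378875 ≈ -7.90.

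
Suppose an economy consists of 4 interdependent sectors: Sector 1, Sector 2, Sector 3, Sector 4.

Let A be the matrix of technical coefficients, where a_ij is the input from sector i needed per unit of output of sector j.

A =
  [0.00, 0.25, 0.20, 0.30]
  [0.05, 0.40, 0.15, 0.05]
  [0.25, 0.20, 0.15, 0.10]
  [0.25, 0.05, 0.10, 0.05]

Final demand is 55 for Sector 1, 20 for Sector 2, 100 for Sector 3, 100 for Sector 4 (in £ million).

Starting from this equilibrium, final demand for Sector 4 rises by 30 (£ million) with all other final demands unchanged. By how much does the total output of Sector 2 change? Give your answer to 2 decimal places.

I − A =
  [   1.00    -0.25    -0.20    -0.30]
  [  -0.05     0.60    -0.15    -0.05]
  [  -0.25    -0.20     0.85    -0.10]
  [  -0.25    -0.05    -0.10     0.95]
Compute the cofactors C_ij = (−1)^(i+j)·(3×3 minor ij) of I−A; the adjugate is their transpose:
adj(I−A) = Cᵀ =
  [ 0.446125   0.257125   0.170625   0.172375]
  [ 0.091125   0.673750   0.149750   0.080000]
  [ 0.169125   0.249375   0.506750   0.119875]
  [ 0.140000   0.129375   0.106125   0.428000]
det(I−A) = Σ_j (I−A)_1j·C_1j = (1.00)(0.446125) + (-0.25)(0.091125) + (-0.20)(0.169125) + (-0.30)(0.140000) = 0.34751875
(I − A)⁻¹ = adj(I−A) / det(I−A) ≈
  [   1.2837     0.7399     0.4910     0.4960]
  [   0.2622     1.9387     0.4309     0.2302]
  [   0.4867     0.7176     1.4582     0.3449]
  [   0.4029     0.3723     0.3054     1.2316]
Δx = (I − A)⁻¹ Δd with Δd having +30 in the Sector 4 component and 0 elsewhere.
So Δx_2 = L_24 · (+30), where L_24 = adj(I−A)_24 / det(I−A) = 0.080000 / 0.34751875.
Δx_2 = 0.080000 × (+30) / 0.34751875 = 2.40 / 0.34751875 ≈ 6.91.

Δx_2 = 6.91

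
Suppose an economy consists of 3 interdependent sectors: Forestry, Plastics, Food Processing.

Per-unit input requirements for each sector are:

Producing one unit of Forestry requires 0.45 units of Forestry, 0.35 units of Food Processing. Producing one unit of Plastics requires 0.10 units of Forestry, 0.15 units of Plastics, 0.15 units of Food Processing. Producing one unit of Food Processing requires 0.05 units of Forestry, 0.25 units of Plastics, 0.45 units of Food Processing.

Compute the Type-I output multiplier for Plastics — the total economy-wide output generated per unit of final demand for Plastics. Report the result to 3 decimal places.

m_2 = 2.184

I − A =
  [   0.55    -0.10    -0.05]
  [   0.00     0.85    -0.25]
  [  -0.35    -0.15     0.55]
Cofactors of I−A, C_ij = (−1)^(i+j)·(minor ij) (rows/columns in the sector order above):
  C_11 = (0.85)(0.55) − (-0.25)(-0.15) = 0.4300
  C_12 = −[(0.00)(0.55) − (-0.25)(-0.35)] = 0.0875
  C_13 = (0.00)(-0.15) − (0.85)(-0.35) = 0.2975
  C_21 = −[(-0.10)(0.55) − (-0.05)(-0.15)] = 0.0625
  C_22 = (0.55)(0.55) − (-0.05)(-0.35) = 0.2850
  C_23 = −[(0.55)(-0.15) − (-0.10)(-0.35)] = 0.1175
  C_31 = (-0.10)(-0.25) − (-0.05)(0.85) = 0.0675
  C_32 = −[(0.55)(-0.25) − (-0.05)(0.00)] = 0.1375
  C_33 = (0.55)(0.85) − (-0.10)(0.00) = 0.4675
det(I−A) = Σ_j (I−A)_1j·C_1j = (0.55)(0.4300) + (-0.10)(0.0875) + (-0.05)(0.2975) = 0.212875
adj(I−A) = Cᵀ =
  [ 0.4300   0.0625   0.0675]
  [ 0.0875   0.2850   0.1375]
  [ 0.2975   0.1175   0.4675]
(I − A)⁻¹ = adj(I−A) / det(I−A) ≈
  [   2.0200     0.2936     0.3171]
  [   0.4110     1.3388     0.6459]
  [   1.3975     0.5520     2.1961]
The output multiplier for sector j is the column-j sum of the Leontief inverse (I − A)⁻¹ = adj(I−A) / det(I−A).
Column 2 of adj(I−A): (0.0625, 0.2850, 0.1175); det(I−A) = 0.212875.
m_2 = (0.0625 + 0.2850 + 0.1175) / 0.212875 = 0.465 / 0.212875 ≈ 2.184.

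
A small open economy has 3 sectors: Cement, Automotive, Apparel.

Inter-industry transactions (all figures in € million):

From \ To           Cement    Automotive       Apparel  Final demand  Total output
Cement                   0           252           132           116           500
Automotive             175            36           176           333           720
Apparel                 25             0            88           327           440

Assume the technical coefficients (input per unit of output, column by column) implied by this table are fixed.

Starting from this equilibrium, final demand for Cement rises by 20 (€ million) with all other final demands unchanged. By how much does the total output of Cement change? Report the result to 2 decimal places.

Δx_1 = 23.72

Technical coefficients a_ij = z_ij / X_j:
  a_11 = 0/500 = 0.00, a_21 = 175/500 = 0.35, a_31 = 25/500 = 0.05
  a_12 = 252/720 = 0.35, a_22 = 36/720 = 0.05, a_32 = 0/720 = 0.00
  a_13 = 132/440 = 0.30, a_23 = 176/440 = 0.40, a_33 = 88/440 = 0.20
I − A =
  [   1.00    -0.35    -0.30]
  [  -0.35     0.95    -0.40]
  [  -0.05     0.00     0.80]
Cofactors of I−A, C_ij = (−1)^(i+j)·(minor ij) (rows/columns in the sector order above):
  C_11 = (0.95)(0.80) − (-0.40)(0.00) = 0.7600
  C_12 = −[(-0.35)(0.80) − (-0.40)(-0.05)] = 0.3000
  C_13 = (-0.35)(0.00) − (0.95)(-0.05) = 0.0475
  C_21 = −[(-0.35)(0.80) − (-0.30)(0.00)] = 0.2800
  C_22 = (1.00)(0.80) − (-0.30)(-0.05) = 0.7850
  C_23 = −[(1.00)(0.00) − (-0.35)(-0.05)] = 0.0175
  C_31 = (-0.35)(-0.40) − (-0.30)(0.95) = 0.4250
  C_32 = −[(1.00)(-0.40) − (-0.30)(-0.35)] = 0.5050
  C_33 = (1.00)(0.95) − (-0.35)(-0.35) = 0.8275
det(I−A) = Σ_j (I−A)_1j·C_1j = (1.00)(0.7600) + (-0.35)(0.3000) + (-0.30)(0.0475) = 0.64075
adj(I−A) = Cᵀ =
  [ 0.7600   0.2800   0.4250]
  [ 0.3000   0.7850   0.5050]
  [ 0.0475   0.0175   0.8275]
(I − A)⁻¹ = adj(I−A) / det(I−A) ≈
  [   1.1861     0.4370     0.6633]
  [   0.4682     1.2251     0.7881]
  [   0.0741     0.0273     1.2915]
Δx = (I − A)⁻¹ Δd with Δd having +20 in the Cement component and 0 elsewhere.
So Δx_1 = L_11 · (+20), where L_11 = adj(I−A)_11 / det(I−A) = 0.7600 / 0.64075.
Δx_1 = 0.7600 × (+20) / 0.64075 = 15.20 / 0.64075 ≈ 23.72.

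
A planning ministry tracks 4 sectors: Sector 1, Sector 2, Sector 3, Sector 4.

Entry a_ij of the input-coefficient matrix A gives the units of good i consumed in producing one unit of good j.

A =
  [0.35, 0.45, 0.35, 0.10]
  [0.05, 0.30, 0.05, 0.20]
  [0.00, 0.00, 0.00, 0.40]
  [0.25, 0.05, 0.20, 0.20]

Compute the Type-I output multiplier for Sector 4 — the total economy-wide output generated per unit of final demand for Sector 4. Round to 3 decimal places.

m_4 = 4.337

I − A =
  [   0.65    -0.45    -0.35    -0.10]
  [  -0.05     0.70    -0.05    -0.20]
  [   0.00     0.00     1.00    -0.40]
  [  -0.25    -0.05    -0.20     0.80]
Compute the cofactors C_ij = (−1)^(i+j)·(3×3 minor ij) of I−A; the adjugate is their transpose:
adj(I−A) = Cᵀ =
  [ 0.493000   0.336000   0.242750   0.267000]
  [ 0.091000   0.408000   0.083250   0.155000]
  [ 0.071000   0.058000   0.299250   0.173000]
  [ 0.177500   0.145000   0.155875   0.432500]
det(I−A) = Σ_j (I−A)_1j·C_1j = (0.65)(0.493000) + (-0.45)(0.091000) + (-0.35)(0.071000) + (-0.10)(0.177500) = 0.2369
(I − A)⁻¹ = adj(I−A) / det(I−A) ≈
  [   2.0810     1.4183     1.0247     1.1271]
  [   0.3841     1.7222     0.3514     0.6543]
  [   0.2997     0.2448     1.2632     0.7303]
  [   0.7493     0.6121     0.6580     1.8257]
The output multiplier for sector j is the column-j sum of the Leontief inverse (I − A)⁻¹ = adj(I−A) / det(I−A).
Column 4 of adj(I−A): (0.267000, 0.155000, 0.173000, 0.432500); det(I−A) = 0.2369.
m_4 = (0.267000 + 0.155000 + 0.173000 + 0.432500) / 0.2369 = 1.0275 / 0.2369 ≈ 4.337.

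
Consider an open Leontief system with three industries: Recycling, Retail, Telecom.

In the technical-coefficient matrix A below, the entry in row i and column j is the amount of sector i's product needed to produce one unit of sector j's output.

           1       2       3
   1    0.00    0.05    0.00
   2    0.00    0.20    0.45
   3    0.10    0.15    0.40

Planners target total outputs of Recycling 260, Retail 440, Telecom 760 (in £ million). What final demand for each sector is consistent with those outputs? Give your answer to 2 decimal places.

I − A =
  [   1.00    -0.05     0.00]
  [   0.00     0.80    -0.45]
  [  -0.10    -0.15     0.60]
d = (I − A) x:
  d_1 = (+1.00)·260 + (-0.05)·440 + (+0.00)·760 = 238.00
  d_2 = (+0.00)·260 + (+0.80)·440 + (-0.45)·760 = 10.00
  d_3 = (-0.10)·260 + (-0.15)·440 + (+0.60)·760 = 364.00

d_1 = 238.00, d_2 = 10.00, d_3 = 364.00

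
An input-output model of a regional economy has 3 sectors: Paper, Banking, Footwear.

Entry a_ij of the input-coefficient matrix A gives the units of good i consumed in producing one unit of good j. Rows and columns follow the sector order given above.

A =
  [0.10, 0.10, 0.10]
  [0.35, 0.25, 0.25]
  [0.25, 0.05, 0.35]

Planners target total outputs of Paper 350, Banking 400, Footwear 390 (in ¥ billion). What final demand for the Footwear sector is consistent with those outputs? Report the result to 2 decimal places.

I − A =
  [   0.90    -0.10    -0.10]
  [  -0.35     0.75    -0.25]
  [  -0.25    -0.05     0.65]
d = (I − A) x:
  d_P = (+0.90)·350 + (-0.10)·400 + (-0.10)·390 = 236.00
  d_B = (-0.35)·350 + (+0.75)·400 + (-0.25)·390 = 80.00
  d_F = (-0.25)·350 + (-0.05)·400 + (+0.65)·390 = 146.00

d_F = 146.00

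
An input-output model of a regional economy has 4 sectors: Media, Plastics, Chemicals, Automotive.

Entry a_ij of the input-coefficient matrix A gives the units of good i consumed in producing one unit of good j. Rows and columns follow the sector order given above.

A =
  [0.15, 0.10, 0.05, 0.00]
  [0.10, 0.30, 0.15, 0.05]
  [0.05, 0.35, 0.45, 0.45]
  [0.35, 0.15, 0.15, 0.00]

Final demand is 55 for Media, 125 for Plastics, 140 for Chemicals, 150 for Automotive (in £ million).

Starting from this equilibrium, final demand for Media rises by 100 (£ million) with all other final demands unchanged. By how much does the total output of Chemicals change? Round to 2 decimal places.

Δx_C = 91.99

I − A =
  [   0.85    -0.10    -0.05     0.00]
  [  -0.10     0.70    -0.15    -0.05]
  [  -0.05    -0.35     0.55    -0.45]
  [  -0.35    -0.15    -0.15     1.00]
Compute the cofactors C_ij = (−1)^(i+j)·(3×3 minor ij) of I−A; the adjugate is their transpose:
adj(I−A) = Cᵀ =
  [ 0.268375   0.069125   0.050375   0.026125]
  [ 0.089375   0.399750   0.139750   0.082875]
  [ 0.192750   0.375625   0.576875   0.278375]
  [ 0.136250   0.140500   0.125125   0.272875]
det(I−A) = Σ_j (I−A)_1j·C_1j = (0.85)(0.268375) + (-0.10)(0.089375) + (-0.05)(0.192750) + (0.00)(0.136250) = 0.20954375
(I − A)⁻¹ = adj(I−A) / det(I−A) ≈
  [   1.2808     0.3299     0.2404     0.1247]
  [   0.4265     1.9077     0.6669     0.3955]
  [   0.9199     1.7926     2.7530     1.3285]
  [   0.6502     0.6705     0.5971     1.3022]
Δx = (I − A)⁻¹ Δd with Δd having +100 in the Media component and 0 elsewhere.
So Δx_C = L_CM · (+100), where L_CM = adj(I−A)_CM / det(I−A) = 0.192750 / 0.20954375.
Δx_C = 0.192750 × (+100) / 0.20954375 = 19.275 / 0.20954375 ≈ 91.99.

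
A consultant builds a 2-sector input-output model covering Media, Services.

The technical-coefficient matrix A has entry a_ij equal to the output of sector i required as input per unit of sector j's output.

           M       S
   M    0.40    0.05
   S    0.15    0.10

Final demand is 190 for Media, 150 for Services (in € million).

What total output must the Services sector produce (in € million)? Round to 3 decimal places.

x_S = 222.535

I − A =
  [   0.60    -0.05]
  [  -0.15     0.90]
det(I−A) = (0.60)(0.90) − (-0.05)(-0.15) = 0.5325
adj(I−A) = [[0.90, 0.05], [0.15, 0.60]]
(I − A)⁻¹ = adj(I−A) / det(I−A) ≈
  [   1.6901     0.0939]
  [   0.2817     1.1268]
x = (I − A)⁻¹ d = adj(I−A)·d / det(I−A), with det(I−A) = 0.5325:
  x_M = (0.90·190 + 0.05·150) / 0.5325 = 178.50 / 0.5325 ≈ 335.211
  x_S = (0.15·190 + 0.60·150) / 0.5325 = 118.50 / 0.5325 ≈ 222.535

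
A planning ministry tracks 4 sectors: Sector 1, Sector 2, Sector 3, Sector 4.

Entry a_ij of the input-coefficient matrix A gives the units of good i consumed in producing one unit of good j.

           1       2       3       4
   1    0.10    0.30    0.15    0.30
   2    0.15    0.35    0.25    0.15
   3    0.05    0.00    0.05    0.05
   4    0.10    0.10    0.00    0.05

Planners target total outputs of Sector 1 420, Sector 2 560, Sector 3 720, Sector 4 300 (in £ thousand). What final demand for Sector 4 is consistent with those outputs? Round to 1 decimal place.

d_4 = 187.0

I − A =
  [   0.90    -0.30    -0.15    -0.30]
  [  -0.15     0.65    -0.25    -0.15]
  [  -0.05     0.00     0.95    -0.05]
  [  -0.10    -0.10     0.00     0.95]
d = (I − A) x:
  d_1 = (+0.90)·420 + (-0.30)·560 + (-0.15)·720 + (-0.30)·300 = 12.0
  d_2 = (-0.15)·420 + (+0.65)·560 + (-0.25)·720 + (-0.15)·300 = 76.0
  d_3 = (-0.05)·420 + (+0.00)·560 + (+0.95)·720 + (-0.05)·300 = 648.0
  d_4 = (-0.10)·420 + (-0.10)·560 + (+0.00)·720 + (+0.95)·300 = 187.0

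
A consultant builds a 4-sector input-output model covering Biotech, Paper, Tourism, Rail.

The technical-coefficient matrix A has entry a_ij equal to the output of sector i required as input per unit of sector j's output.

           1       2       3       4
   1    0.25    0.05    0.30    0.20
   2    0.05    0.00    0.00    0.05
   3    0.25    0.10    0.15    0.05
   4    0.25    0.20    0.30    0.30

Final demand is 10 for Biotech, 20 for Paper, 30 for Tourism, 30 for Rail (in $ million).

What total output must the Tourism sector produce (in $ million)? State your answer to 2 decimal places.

I − A =
  [   0.75    -0.05    -0.30    -0.20]
  [  -0.05     1.00     0.00    -0.05]
  [  -0.25    -0.10     0.85    -0.05]
  [  -0.25    -0.20    -0.30     0.70]
Compute the cofactors C_ij = (−1)^(i+j)·(3×3 minor ij) of I−A; the adjugate is their transpose:
adj(I−A) = Cᵀ =
  [ 0.570000   0.093000   0.267750   0.188625]
  [ 0.043375   0.321250   0.028500   0.037375]
  [ 0.190250   0.074375   0.463125   0.092750]
  [ 0.297500   0.156875   0.302250   0.558875]
det(I−A) = Σ_j (I−A)_1j·C_1j = (0.75)(0.570000) + (-0.05)(0.043375) + (-0.30)(0.190250) + (-0.20)(0.297500) = 0.30875625
(I − A)⁻¹ = adj(I−A) / det(I−A) ≈
  [   1.8461     0.3012     0.8672     0.6109]
  [   0.1405     1.0405     0.0923     0.1211]
  [   0.6162     0.2409     1.5000     0.3004]
  [   0.9635     0.5081     0.9789     1.8101]
x = (I − A)⁻¹ d = adj(I−A)·d / det(I−A), with det(I−A) = 0.30875625:
  x_1 = (0.570000·10 + 0.093000·20 + 0.267750·30 + 0.188625·30) / 0.30875625 = 21.25125 / 0.30875625 ≈ 68.83
  x_2 = (0.043375·10 + 0.321250·20 + 0.028500·30 + 0.037375·30) / 0.30875625 = 8.835 / 0.30875625 ≈ 28.61
  x_3 = (0.190250·10 + 0.074375·20 + 0.463125·30 + 0.092750·30) / 0.30875625 = 20.06625 / 0.30875625 ≈ 64.99
  x_4 = (0.297500·10 + 0.156875·20 + 0.302250·30 + 0.558875·30) / 0.30875625 = 31.94625 / 0.30875625 ≈ 103.47

x_3 = 64.99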